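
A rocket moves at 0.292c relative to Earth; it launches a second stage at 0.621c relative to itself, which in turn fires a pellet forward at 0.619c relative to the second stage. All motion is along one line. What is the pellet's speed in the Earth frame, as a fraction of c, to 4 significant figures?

Compose boost 2: (0.621 + 0.292)/(1 + 0.621×0.292) = 0.9130/1.18133 = 0.772856
Compose boost 3: (0.619 + 0.772856)/(1 + 0.619×0.772856) = 1.39186/1.47840 = 0.9415

u ≈ 0.9415c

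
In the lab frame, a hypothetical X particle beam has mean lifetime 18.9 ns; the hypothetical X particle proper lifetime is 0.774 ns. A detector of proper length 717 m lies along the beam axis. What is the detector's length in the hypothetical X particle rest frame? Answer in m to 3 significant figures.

L ≈ 29.4 m

Time dilation ⇒ γ = Δt/τ₀ = 18.9/0.774 = 24.419
Length contraction: L = L₀/γ = 717/24.419 = 29.4 m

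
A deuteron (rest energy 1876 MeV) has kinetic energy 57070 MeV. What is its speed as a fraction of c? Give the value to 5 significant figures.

γ = 1 + K/(m₀c²) = 1 + 57070/1876 = 31.42111
β = √(1 − 1/γ²) = 0.99949

β ≈ 0.99949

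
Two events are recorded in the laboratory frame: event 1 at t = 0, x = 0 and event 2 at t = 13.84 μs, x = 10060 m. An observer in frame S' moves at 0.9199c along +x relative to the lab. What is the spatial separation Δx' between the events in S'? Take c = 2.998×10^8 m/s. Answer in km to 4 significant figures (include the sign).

γ = 1/√(1 − 0.9199²) = 2.55002
Δx' = γ(Δx − vΔt) = 2.55002 × (10060 m − 0.9199×(2.998×10^8 m/s)×13.84×10^-6 s)
= 2.55002 × (6243.12 m) = 15.92 km

Δx' ≈ 15.92 km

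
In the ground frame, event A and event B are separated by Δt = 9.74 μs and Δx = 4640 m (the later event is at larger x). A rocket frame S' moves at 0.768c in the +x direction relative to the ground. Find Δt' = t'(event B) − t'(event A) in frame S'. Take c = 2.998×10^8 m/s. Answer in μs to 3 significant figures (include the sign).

γ = 1/√(1 − 0.768²) = 1.5614
Δt' = γ(Δt − vΔx/c²) = 1.5614 × (9.74 μs − 0.768×4640 m / (2.998×10^8 m/s))
= 1.5614 × (-2.1463 μs) = -3.35 μs

Δt' ≈ -3.35 μs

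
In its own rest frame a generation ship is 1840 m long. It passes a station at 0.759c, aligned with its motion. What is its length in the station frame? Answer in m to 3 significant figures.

γ = 1/√(1 − 0.759²) = 1.5359
Length contraction: L = L₀/γ = 1840/1.5359 = 1200 m

L ≈ 1200 m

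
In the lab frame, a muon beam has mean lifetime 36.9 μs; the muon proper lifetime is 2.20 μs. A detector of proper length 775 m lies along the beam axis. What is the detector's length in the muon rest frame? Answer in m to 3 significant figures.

L ≈ 46.2 m

Time dilation ⇒ γ = Δt/τ₀ = 36.9/2.20 = 16.773
Length contraction: L = L₀/γ = 775/16.773 = 46.2 m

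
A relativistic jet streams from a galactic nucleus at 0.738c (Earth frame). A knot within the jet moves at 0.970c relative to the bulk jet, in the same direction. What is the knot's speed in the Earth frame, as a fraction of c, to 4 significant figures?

u ≈ 0.9954c

Relativistic velocity addition: u = (u' + v)/(1 + u'v/c²)
= (0.970 + 0.738)/(1 + 0.970×0.738) = 1.708/1.71586 = 0.9954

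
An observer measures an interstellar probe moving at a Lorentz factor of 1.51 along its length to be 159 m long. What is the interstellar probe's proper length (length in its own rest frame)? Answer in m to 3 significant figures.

L₀ ≈ 240 m

γ = 1.51 (given)
L₀ = γL = 1.51 × 159 = 240 m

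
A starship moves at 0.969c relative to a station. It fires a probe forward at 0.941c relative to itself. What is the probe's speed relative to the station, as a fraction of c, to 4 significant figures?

u ≈ 0.9990c

Relativistic velocity addition: u = (u' + v)/(1 + u'v/c²)
= (0.941 + 0.969)/(1 + 0.941×0.969) = 1.910/1.91183 = 0.9990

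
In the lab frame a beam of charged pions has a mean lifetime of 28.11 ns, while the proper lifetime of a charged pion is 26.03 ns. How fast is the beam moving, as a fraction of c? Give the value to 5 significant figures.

β ≈ 0.37751

γ = Δt/τ₀ = 28.11/26.03 = 1.079908
β = √(1 − 1/γ²) = √(1 − 1/1.079908²) = 0.37751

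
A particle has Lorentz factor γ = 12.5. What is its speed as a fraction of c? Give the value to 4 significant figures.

β ≈ 0.9968

β = √(1 − 1/γ²) = √(1 − 1/12.5²) = √(0.993600) = 0.9968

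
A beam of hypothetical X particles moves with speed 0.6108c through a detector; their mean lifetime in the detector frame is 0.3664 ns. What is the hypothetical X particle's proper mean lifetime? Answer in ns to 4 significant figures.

τ₀ ≈ 0.2901 ns

γ = 1/√(1 − 0.6108²) = 1.26297
Proper time: τ₀ = Δt/γ = 0.3664/1.26297 = 0.2901 ns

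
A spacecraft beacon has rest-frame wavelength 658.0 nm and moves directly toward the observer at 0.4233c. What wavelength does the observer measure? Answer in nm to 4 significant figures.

λ_obs ≈ 418.8 nm

Relativistic Doppler: λ_obs = λ_src √((1−β)/(1+β))
= 658.0 × √(0.576700/1.42330) = 658.0 × 0.636542 = 418.8 nm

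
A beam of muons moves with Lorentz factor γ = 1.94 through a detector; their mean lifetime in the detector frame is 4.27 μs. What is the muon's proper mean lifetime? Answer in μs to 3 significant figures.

τ₀ ≈ 2.20 μs

γ = 1.94 (given)
Proper time: τ₀ = Δt/γ = 4.27/1.94 = 2.20 μs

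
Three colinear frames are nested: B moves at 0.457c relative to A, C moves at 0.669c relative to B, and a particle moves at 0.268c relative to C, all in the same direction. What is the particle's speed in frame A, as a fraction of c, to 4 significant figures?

u ≈ 0.9182c

Compose boost 2: (0.669 + 0.457)/(1 + 0.669×0.457) = 1.126/1.30573 = 0.862351
Compose boost 3: (0.268 + 0.862351)/(1 + 0.268×0.862351) = 1.13035/1.23111 = 0.9182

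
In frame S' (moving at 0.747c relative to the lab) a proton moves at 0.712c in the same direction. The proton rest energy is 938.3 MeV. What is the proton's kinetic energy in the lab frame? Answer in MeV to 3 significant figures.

K ≈ 2140 MeV

u_lab = (0.712 + 0.747)/(1 + 0.712×0.747) = 0.952434
γ = 1/√(1 − 0.952434²) = 3.2814
K = (γ − 1)m₀c² = (3.2814 − 1) × 938.3 = 2.2814 × 938.3 = 2140 MeV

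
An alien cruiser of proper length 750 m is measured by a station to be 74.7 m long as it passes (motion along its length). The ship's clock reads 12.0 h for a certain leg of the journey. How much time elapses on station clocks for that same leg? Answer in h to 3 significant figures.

Length contraction ⇒ γ = L₀/L = 750/74.7 = 10.040
Time dilation: Δt = γτ₀ = 10.040 × 12.0 h = 120 h

Δt ≈ 120 h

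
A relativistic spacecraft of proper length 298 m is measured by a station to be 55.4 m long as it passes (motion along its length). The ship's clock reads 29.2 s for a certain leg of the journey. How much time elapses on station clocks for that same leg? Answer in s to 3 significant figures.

Δt ≈ 157 s

Length contraction ⇒ γ = L₀/L = 298/55.4 = 5.3791
Time dilation: Δt = γτ₀ = 5.3791 × 29.2 s = 157 s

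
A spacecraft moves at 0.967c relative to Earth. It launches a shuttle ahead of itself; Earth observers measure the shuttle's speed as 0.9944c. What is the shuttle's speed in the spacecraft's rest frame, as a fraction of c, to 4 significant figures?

u' ≈ 0.7133c

Inverse velocity addition: u' = (u − v)/(1 − uv/c²)
= (0.9944 − 0.967)/(1 − 0.9944×0.967) = 0.02740/0.0384152 = 0.7133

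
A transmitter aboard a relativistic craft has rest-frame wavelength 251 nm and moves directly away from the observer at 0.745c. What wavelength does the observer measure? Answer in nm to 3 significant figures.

Relativistic Doppler: λ_obs = λ_src √((1+β)/(1−β))
= 251 × √(1.7450/0.25500) = 251 × 2.6159 = 657 nm

λ_obs ≈ 657 nm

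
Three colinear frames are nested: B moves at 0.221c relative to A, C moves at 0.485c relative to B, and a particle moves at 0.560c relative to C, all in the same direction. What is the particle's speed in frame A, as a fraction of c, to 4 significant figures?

Compose boost 2: (0.485 + 0.221)/(1 + 0.485×0.221) = 0.7060/1.10719 = 0.637653
Compose boost 3: (0.560 + 0.637653)/(1 + 0.560×0.637653) = 1.19765/1.35709 = 0.8825

u ≈ 0.8825c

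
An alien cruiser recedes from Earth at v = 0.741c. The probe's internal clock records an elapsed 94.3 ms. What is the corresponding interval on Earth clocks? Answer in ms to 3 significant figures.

γ = 1/√(1 − 0.741²) = 1.4892
Time dilation: Δt = γτ₀ = 1.4892 × 94.3 ms = 140 ms

Δt ≈ 140 ms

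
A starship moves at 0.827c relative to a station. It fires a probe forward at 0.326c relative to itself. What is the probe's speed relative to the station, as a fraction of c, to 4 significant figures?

Relativistic velocity addition: u = (u' + v)/(1 + u'v/c²)
= (0.326 + 0.827)/(1 + 0.326×0.827) = 1.153/1.26960 = 0.9082

u ≈ 0.9082c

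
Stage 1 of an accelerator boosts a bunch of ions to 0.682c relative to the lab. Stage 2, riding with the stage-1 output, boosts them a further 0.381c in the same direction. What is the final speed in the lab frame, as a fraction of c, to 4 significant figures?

u ≈ 0.8438c

Compose boost 2: (0.381 + 0.682)/(1 + 0.381×0.682) = 1.063/1.25984 = 0.8438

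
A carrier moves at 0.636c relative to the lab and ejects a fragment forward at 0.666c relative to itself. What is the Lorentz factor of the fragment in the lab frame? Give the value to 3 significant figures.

u_lab = (0.666 + 0.636)/(1 + 0.666×0.636) = 1.302/1.42358 = 0.914598
γ = 1/√(1 − 0.914598²) = 2.47

γ ≈ 2.47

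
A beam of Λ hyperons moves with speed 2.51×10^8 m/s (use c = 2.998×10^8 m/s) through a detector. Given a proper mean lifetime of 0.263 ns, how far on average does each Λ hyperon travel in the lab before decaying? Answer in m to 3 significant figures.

d ≈ 0.121 m

β = v/c = 2.51×10^8 / 2.998×10^8 = 0.83722
γ = 1/√(1 − 0.83722²) = 1.8286
Dilated lifetime: Δt = γτ₀ = 1.8286 × 0.263 ns = 0.48093 ns
d = vΔt = 0.83722c × 0.48093 ns = 2.5100×10^8 m/s × 4.8093×10^-10 s = 0.121 m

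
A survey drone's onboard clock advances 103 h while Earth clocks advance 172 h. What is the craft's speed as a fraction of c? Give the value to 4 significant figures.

β ≈ 0.8009

γ = Δt/τ₀ = 172/103 = 1.66990
β = √(1 − 1/γ²) = √(1 − 1/1.66990²) = 0.8009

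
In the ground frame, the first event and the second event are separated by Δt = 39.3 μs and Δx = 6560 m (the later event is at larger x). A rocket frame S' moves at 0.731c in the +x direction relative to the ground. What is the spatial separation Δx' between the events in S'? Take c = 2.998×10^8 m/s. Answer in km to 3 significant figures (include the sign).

Δx' ≈ -3.01 km

γ = 1/√(1 − 0.731²) = 1.4655
Δx' = γ(Δx − vΔt) = 1.4655 × (6560 m − 0.731×(2.998×10^8 m/s)×39.3×10^-6 s)
= 1.4655 × (-2052.7 m) = -3.01 km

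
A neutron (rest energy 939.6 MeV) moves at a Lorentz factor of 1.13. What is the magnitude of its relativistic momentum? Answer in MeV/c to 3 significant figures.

p ≈ 494 MeV/c

β = √(1 − 1/γ²) = √(1 − 1/1.13²) = 0.46568
p = γβm₀c = 1.13 × 0.46568 × 939.6 MeV/c = 494 MeV/c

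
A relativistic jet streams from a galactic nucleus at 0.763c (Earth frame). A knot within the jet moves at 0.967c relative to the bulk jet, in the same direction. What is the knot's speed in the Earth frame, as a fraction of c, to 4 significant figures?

Relativistic velocity addition: u = (u' + v)/(1 + u'v/c²)
= (0.967 + 0.763)/(1 + 0.967×0.763) = 1.730/1.73782 = 0.9955

u ≈ 0.9955c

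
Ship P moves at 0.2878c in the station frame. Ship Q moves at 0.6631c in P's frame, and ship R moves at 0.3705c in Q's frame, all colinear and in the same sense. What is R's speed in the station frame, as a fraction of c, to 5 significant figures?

Compose boost 2: (0.6631 + 0.2878)/(1 + 0.6631×0.2878) = 0.95090/1.190840 = 0.7985119
Compose boost 3: (0.3705 + 0.7985119)/(1 + 0.3705×0.7985119) = 1.169012/1.295849 = 0.90212

u ≈ 0.90212c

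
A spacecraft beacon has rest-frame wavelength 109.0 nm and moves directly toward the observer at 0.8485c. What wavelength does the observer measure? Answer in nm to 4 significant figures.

λ_obs ≈ 31.20 nm

Relativistic Doppler: λ_obs = λ_src √((1−β)/(1+β))
= 109.0 × √(0.151500/1.84850) = 109.0 × 0.286284 = 31.20 nm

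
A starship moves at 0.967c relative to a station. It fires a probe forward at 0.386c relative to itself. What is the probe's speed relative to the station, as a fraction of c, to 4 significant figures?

u ≈ 0.9852c

Relativistic velocity addition: u = (u' + v)/(1 + u'v/c²)
= (0.386 + 0.967)/(1 + 0.386×0.967) = 1.353/1.37326 = 0.9852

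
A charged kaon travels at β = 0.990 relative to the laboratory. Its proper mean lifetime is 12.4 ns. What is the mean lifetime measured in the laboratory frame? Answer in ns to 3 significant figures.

γ = 1/√(1 − 0.990²) = 7.0888
Time dilation: Δt = γτ₀ = 7.0888 × 12.4 ns = 87.9 ns

Δt ≈ 87.9 ns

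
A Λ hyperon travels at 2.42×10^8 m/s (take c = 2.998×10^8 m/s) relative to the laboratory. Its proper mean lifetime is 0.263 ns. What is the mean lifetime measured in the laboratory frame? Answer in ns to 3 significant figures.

β = v/c = 2.42×10^8 / 2.998×10^8 = 0.80720
γ = 1/√(1 − 0.80720²) = 1.6941
Time dilation: Δt = γτ₀ = 1.6941 × 0.263 ns = 0.446 ns

Δt ≈ 0.446 ns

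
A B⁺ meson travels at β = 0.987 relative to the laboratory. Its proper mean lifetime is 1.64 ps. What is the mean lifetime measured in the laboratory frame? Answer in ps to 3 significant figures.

γ = 1/√(1 − 0.987²) = 6.2220
Time dilation: Δt = γτ₀ = 6.2220 × 1.64 ps = 10.2 ps

Δt ≈ 10.2 ps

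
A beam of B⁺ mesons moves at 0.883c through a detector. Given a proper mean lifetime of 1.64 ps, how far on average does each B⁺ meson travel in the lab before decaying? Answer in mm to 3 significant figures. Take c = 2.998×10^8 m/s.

d ≈ 0.925 mm

γ = 1/√(1 − 0.883²) = 2.1305
Dilated lifetime: Δt = γτ₀ = 2.1305 × 1.64 ps = 3.4940 ps
d = vΔt = 0.883c × 3.4940 ps = 2.6472×10^8 m/s × 3.4940×10^-12 s = 0.925 mm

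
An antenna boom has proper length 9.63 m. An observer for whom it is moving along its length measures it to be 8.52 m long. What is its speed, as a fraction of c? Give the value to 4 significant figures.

γ = L₀/L = 9.63/8.52 = 1.13028
β = √(1 − 1/γ²) = 0.4661

β ≈ 0.4661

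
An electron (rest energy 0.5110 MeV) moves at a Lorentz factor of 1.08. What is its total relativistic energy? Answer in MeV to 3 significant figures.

E ≈ 0.552 MeV

γ = 1.08 (given)
E = γm₀c² = 1.08 × 0.5110 MeV = 0.552 MeV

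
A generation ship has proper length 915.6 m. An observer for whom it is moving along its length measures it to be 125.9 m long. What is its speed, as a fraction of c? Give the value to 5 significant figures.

γ = L₀/L = 915.6/125.9 = 7.272438
β = √(1 − 1/γ²) = 0.99050

β ≈ 0.99050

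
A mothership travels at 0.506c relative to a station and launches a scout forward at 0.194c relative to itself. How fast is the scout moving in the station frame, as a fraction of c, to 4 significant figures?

Compose boost 2: (0.194 + 0.506)/(1 + 0.194×0.506) = 0.7000/1.09816 = 0.6374

u ≈ 0.6374c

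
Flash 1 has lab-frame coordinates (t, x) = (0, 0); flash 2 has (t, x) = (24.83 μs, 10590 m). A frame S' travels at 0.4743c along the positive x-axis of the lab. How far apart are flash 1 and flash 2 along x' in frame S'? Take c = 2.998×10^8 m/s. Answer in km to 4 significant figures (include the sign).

γ = 1/√(1 − 0.4743²) = 1.13589
Δx' = γ(Δx − vΔt) = 1.13589 × (10590 m − 0.4743×(2.998×10^8 m/s)×24.83×10^-6 s)
= 1.13589 × (7059.29 m) = 8.019 km

Δx' ≈ 8.019 km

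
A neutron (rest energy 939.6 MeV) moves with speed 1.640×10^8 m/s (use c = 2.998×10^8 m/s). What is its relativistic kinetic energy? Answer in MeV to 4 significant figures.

K ≈ 182.8 MeV

β = v/c = 1.640×10^8 / 2.998×10^8 = 0.547031
γ = 1/√(1 − 0.547031²) = 1.19458
K = (γ − 1)m₀c² = (1.19458 − 1) × 939.6 MeV = 0.194583 × 939.6 MeV = 182.8 MeV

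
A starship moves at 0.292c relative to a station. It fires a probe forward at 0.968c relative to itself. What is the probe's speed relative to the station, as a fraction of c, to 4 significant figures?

Relativistic velocity addition: u = (u' + v)/(1 + u'v/c²)
= (0.968 + 0.292)/(1 + 0.968×0.292) = 1.260/1.28266 = 0.9823

u ≈ 0.9823c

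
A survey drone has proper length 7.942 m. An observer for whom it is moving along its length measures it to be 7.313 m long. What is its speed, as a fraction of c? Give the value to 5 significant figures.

γ = L₀/L = 7.942/7.313 = 1.086011
β = √(1 − 1/γ²) = 0.39003

β ≈ 0.39003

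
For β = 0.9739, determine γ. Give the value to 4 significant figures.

γ ≈ 4.406

γ = 1/√(1 − β²) = 1/√(1 − 0.9739²) = 1/√(0.0515188) = 4.406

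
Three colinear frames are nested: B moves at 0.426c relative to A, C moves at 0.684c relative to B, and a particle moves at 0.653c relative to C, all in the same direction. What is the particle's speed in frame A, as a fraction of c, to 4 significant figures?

u ≈ 0.9688c

Compose boost 2: (0.684 + 0.426)/(1 + 0.684×0.426) = 1.110/1.29138 = 0.859543
Compose boost 3: (0.653 + 0.859543)/(1 + 0.653×0.859543) = 1.51254/1.56128 = 0.9688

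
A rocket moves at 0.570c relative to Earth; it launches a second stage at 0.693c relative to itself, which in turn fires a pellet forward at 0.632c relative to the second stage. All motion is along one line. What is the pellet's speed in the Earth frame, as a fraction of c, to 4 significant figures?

u ≈ 0.9779c

Compose boost 2: (0.693 + 0.570)/(1 + 0.693×0.570) = 1.263/1.39501 = 0.905370
Compose boost 3: (0.632 + 0.905370)/(1 + 0.632×0.905370) = 1.53737/1.57219 = 0.9779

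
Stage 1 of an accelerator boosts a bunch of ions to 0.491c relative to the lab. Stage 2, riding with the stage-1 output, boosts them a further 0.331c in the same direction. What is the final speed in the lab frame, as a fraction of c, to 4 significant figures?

Compose boost 2: (0.331 + 0.491)/(1 + 0.331×0.491) = 0.8220/1.16252 = 0.7071

u ≈ 0.7071c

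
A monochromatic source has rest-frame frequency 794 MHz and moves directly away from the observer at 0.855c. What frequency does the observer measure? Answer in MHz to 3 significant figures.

Relativistic Doppler: f_obs = f_src √((1−β)/(1+β))
= 794 × √(0.14500/1.8550) = 794 × 0.27958 = 222 MHz

f_obs ≈ 222 MHz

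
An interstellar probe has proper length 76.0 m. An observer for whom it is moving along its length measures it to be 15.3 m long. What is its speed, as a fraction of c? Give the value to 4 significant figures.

γ = L₀/L = 76.0/15.3 = 4.96732
β = √(1 − 1/γ²) = 0.9795

β ≈ 0.9795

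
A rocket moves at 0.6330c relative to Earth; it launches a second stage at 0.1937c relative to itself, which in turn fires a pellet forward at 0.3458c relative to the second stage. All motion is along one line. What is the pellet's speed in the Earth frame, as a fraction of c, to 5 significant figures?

u ≈ 0.86256c

Compose boost 2: (0.1937 + 0.6330)/(1 + 0.1937×0.6330) = 0.82670/1.122612 = 0.7364075
Compose boost 3: (0.3458 + 0.7364075)/(1 + 0.3458×0.7364075) = 1.082208/1.254650 = 0.86256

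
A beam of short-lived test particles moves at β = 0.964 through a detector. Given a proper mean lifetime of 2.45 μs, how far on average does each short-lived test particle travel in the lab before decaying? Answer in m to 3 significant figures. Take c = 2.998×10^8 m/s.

γ = 1/√(1 − 0.964²) = 3.7608
Dilated lifetime: Δt = γτ₀ = 3.7608 × 2.45 μs = 9.2139 μs
d = vΔt = 0.964c × 9.2139 μs = 2.8901×10^8 m/s × 9.2139×10^-6 s = 2660 m

d ≈ 2660 m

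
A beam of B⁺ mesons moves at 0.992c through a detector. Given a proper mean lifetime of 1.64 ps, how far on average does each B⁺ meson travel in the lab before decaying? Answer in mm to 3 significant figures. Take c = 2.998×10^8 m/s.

d ≈ 3.86 mm

γ = 1/√(1 − 0.992²) = 7.9216
Dilated lifetime: Δt = γτ₀ = 7.9216 × 1.64 ps = 12.991 ps
d = vΔt = 0.992c × 12.991 ps = 2.9740×10^8 m/s × 1.2991×10^-11 s = 3.86 mm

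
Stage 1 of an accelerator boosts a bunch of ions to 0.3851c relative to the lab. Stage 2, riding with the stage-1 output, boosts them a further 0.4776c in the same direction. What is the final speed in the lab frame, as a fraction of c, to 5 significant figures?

Compose boost 2: (0.4776 + 0.3851)/(1 + 0.4776×0.3851) = 0.86270/1.183924 = 0.72868

u ≈ 0.72868c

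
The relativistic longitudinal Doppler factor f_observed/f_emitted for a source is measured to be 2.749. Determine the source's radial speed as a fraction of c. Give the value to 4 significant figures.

f_obs/f_src = √((1+β)/(1−β)) = 2.749  ⇒  (1+β)/(1−β) = 7.55700
β = |1 − D²|/(1 + D²) = |1 − 7.55700|/(1 + 7.55700) = 0.7663

β ≈ 0.7663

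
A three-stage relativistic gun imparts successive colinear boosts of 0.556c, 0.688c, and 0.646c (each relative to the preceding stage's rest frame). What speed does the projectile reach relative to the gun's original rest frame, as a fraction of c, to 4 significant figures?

Compose boost 2: (0.688 + 0.556)/(1 + 0.688×0.556) = 1.244/1.38253 = 0.899801
Compose boost 3: (0.646 + 0.899801)/(1 + 0.646×0.899801) = 1.54580/1.58127 = 0.9776

u ≈ 0.9776c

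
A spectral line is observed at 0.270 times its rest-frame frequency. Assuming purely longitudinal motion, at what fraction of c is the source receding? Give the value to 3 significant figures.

f_obs/f_src = √((1−β)/(1+β)) = 0.270  ⇒  (1−β)/(1+β) = 0.072900
β = |1 − D²|/(1 + D²) = |1 − 0.072900|/(1 + 0.072900) = 0.864

β ≈ 0.864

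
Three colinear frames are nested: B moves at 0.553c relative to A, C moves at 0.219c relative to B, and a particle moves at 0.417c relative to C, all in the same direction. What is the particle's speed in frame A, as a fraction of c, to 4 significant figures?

u ≈ 0.8590c

Compose boost 2: (0.219 + 0.553)/(1 + 0.219×0.553) = 0.7720/1.12111 = 0.688605
Compose boost 3: (0.417 + 0.688605)/(1 + 0.417×0.688605) = 1.10561/1.28715 = 0.8590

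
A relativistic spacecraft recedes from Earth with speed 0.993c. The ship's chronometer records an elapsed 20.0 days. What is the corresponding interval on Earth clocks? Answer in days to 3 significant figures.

γ = 1/√(1 − 0.993²) = 8.4664
Time dilation: Δt = γτ₀ = 8.4664 × 20.0 days = 169 days

Δt ≈ 169 days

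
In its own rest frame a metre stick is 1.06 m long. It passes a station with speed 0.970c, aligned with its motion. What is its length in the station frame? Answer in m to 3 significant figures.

γ = 1/√(1 − 0.970²) = 4.1135
Length contraction: L = L₀/γ = 1.06/4.1135 = 0.258 m

L ≈ 0.258 m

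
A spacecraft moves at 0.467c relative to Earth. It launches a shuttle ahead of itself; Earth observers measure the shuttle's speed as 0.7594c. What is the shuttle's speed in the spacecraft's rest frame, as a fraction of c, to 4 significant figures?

Inverse velocity addition: u' = (u − v)/(1 − uv/c²)
= (0.7594 − 0.467)/(1 − 0.7594×0.467) = 0.2924/0.645360 = 0.4531

u' ≈ 0.4531c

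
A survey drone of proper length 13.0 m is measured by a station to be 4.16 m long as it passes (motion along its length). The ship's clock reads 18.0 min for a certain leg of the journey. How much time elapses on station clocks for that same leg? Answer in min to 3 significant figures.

Length contraction ⇒ γ = L₀/L = 13.0/4.16 = 3.1250
Time dilation: Δt = γτ₀ = 3.1250 × 18.0 min = 56.2 min

Δt ≈ 56.2 min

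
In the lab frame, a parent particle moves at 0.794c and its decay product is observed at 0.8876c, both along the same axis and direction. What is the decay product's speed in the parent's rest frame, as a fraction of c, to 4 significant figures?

u' ≈ 0.3170c

Inverse velocity addition: u' = (u − v)/(1 − uv/c²)
= (0.8876 − 0.794)/(1 − 0.8876×0.794) = 0.09360/0.295246 = 0.3170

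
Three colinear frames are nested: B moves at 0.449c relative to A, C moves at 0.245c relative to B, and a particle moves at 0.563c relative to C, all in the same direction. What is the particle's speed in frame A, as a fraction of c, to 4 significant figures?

Compose boost 2: (0.245 + 0.449)/(1 + 0.245×0.449) = 0.6940/1.11000 = 0.625222
Compose boost 3: (0.563 + 0.625222)/(1 + 0.563×0.625222) = 1.18822/1.35200 = 0.8789

u ≈ 0.8789c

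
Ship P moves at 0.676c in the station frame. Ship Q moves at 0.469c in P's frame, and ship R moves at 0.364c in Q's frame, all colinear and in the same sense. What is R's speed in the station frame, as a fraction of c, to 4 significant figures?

u ≈ 0.9369c

Compose boost 2: (0.469 + 0.676)/(1 + 0.469×0.676) = 1.145/1.31704 = 0.869371
Compose boost 3: (0.364 + 0.869371)/(1 + 0.364×0.869371) = 1.23337/1.31645 = 0.9369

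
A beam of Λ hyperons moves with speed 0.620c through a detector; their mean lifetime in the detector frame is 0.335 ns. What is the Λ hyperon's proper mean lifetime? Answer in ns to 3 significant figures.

τ₀ ≈ 0.263 ns

γ = 1/√(1 − 0.620²) = 1.2745
Proper time: τ₀ = Δt/γ = 0.335/1.2745 = 0.263 ns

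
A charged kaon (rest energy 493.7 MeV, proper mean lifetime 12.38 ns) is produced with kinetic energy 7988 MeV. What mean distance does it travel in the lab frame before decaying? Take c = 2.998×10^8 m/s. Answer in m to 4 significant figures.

γ = 1 + K/(m₀c²) = 1 + 7988/493.7 = 17.1799
β = √(1 − 1/γ²) = 0.998304
Dilated lifetime: γτ₀ = 17.1799 × 12.38 ns = 212.687 ns
d = βc·γτ₀ = 0.998304 × (2.998×10^8 m/s) × 2.12687×10^-7 s = 63.66 m

d ≈ 63.66 m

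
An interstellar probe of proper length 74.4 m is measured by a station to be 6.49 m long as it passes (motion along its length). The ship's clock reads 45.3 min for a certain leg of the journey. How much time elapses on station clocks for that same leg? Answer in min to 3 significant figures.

Length contraction ⇒ γ = L₀/L = 74.4/6.49 = 11.464
Time dilation: Δt = γτ₀ = 11.464 × 45.3 min = 519 min

Δt ≈ 519 min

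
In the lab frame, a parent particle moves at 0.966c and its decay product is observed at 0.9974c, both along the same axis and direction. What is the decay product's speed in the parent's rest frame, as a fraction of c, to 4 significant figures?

Inverse velocity addition: u' = (u − v)/(1 − uv/c²)
= (0.9974 − 0.966)/(1 − 0.9974×0.966) = 0.03140/0.0365116 = 0.8600

u' ≈ 0.8600c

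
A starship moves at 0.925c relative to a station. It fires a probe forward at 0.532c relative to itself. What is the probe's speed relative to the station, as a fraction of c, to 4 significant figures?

Relativistic velocity addition: u = (u' + v)/(1 + u'v/c²)
= (0.532 + 0.925)/(1 + 0.532×0.925) = 1.457/1.49210 = 0.9765

u ≈ 0.9765c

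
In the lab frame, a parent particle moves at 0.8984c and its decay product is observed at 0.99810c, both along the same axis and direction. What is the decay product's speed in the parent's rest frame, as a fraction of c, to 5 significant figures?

u' ≈ 0.96509c

Inverse velocity addition: u' = (u − v)/(1 − uv/c²)
= (0.99810 − 0.8984)/(1 − 0.99810×0.8984) = 0.099700/0.1033070 = 0.96509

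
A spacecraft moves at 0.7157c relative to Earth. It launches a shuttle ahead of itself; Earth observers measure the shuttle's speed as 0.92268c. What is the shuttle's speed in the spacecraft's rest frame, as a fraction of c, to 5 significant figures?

u' ≈ 0.60941c

Inverse velocity addition: u' = (u − v)/(1 − uv/c²)
= (0.92268 − 0.7157)/(1 − 0.92268×0.7157) = 0.20698/0.3396379 = 0.60941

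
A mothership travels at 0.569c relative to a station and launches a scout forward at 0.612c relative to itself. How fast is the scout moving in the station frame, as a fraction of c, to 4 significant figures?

Compose boost 2: (0.612 + 0.569)/(1 + 0.612×0.569) = 1.181/1.34823 = 0.8760

u ≈ 0.8760c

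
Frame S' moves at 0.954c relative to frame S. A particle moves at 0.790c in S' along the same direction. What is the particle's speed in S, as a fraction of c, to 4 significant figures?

Relativistic velocity addition: u = (u' + v)/(1 + u'v/c²)
= (0.790 + 0.954)/(1 + 0.790×0.954) = 1.744/1.75366 = 0.9945

u ≈ 0.9945c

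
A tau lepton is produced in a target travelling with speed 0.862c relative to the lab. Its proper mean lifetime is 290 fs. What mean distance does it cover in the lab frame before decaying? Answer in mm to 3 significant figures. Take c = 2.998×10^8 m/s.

γ = 1/√(1 − 0.862²) = 1.9727
Dilated lifetime: Δt = γτ₀ = 1.9727 × 290 fs = 572.10 fs
d = vΔt = 0.862c × 572.10 fs = 2.5843×10^8 m/s × 5.7210×10^-13 s = 0.148 mm

d ≈ 0.148 mm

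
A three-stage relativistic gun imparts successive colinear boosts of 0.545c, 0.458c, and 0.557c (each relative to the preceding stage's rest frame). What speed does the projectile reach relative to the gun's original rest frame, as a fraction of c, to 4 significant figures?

u ≈ 0.9396c

Compose boost 2: (0.458 + 0.545)/(1 + 0.458×0.545) = 1.003/1.24961 = 0.802650
Compose boost 3: (0.557 + 0.802650)/(1 + 0.557×0.802650) = 1.35965/1.44708 = 0.9396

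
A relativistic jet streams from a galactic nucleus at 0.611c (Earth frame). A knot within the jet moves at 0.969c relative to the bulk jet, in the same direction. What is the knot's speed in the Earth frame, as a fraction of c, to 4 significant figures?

Relativistic velocity addition: u = (u' + v)/(1 + u'v/c²)
= (0.969 + 0.611)/(1 + 0.969×0.611) = 1.580/1.59206 = 0.9924

u ≈ 0.9924c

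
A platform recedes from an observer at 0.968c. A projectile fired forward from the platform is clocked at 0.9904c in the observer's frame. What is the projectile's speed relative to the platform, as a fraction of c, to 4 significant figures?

Inverse velocity addition: u' = (u − v)/(1 − uv/c²)
= (0.9904 − 0.968)/(1 − 0.9904×0.968) = 0.02240/0.0412928 = 0.5425

u' ≈ 0.5425c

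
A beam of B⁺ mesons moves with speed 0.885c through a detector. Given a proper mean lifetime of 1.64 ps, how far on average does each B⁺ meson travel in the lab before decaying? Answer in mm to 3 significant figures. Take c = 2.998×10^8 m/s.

d ≈ 0.935 mm

γ = 1/√(1 − 0.885²) = 2.1478
Dilated lifetime: Δt = γτ₀ = 2.1478 × 1.64 ps = 3.5224 ps
d = vΔt = 0.885c × 3.5224 ps = 2.6532×10^8 m/s × 3.5224×10^-12 s = 0.935 mm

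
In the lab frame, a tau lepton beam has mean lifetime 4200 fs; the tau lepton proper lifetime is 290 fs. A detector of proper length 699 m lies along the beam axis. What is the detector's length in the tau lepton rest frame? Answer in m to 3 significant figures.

Time dilation ⇒ γ = Δt/τ₀ = 4200/290 = 14.483
Length contraction: L = L₀/γ = 699/14.483 = 48.3 m

L ≈ 48.3 m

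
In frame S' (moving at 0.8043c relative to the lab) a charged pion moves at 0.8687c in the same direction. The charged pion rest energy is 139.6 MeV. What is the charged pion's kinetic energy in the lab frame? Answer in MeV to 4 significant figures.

K ≈ 666.1 MeV

u_lab = (0.8687 + 0.8043)/(1 + 0.8687×0.8043) = 0.9848734
γ = 1/√(1 − 0.9848734²) = 5.77117
K = (γ − 1)m₀c² = (5.77117 − 1) × 139.6 = 4.77117 × 139.6 = 666.1 MeV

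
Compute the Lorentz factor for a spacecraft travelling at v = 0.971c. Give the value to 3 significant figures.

γ = 1/√(1 − β²) = 1/√(1 − 0.971²) = 1/√(0.057159) = 4.18

γ ≈ 4.18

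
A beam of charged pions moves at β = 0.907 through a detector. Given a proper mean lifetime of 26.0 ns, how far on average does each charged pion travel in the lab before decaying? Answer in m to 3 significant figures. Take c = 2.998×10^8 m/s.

γ = 1/√(1 − 0.907²) = 2.3746
Dilated lifetime: Δt = γτ₀ = 2.3746 × 26.0 ns = 61.739 ns
d = vΔt = 0.907c × 61.739 ns = 2.7192×10^8 m/s × 6.1739×10^-8 s = 16.8 m

d ≈ 16.8 m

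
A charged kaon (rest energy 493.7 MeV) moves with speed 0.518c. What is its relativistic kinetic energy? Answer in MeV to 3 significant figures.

K ≈ 83.5 MeV

γ = 1/√(1 − 0.518²) = 1.1691
K = (γ − 1)m₀c² = (1.1691 − 1) × 493.7 MeV = 0.16907 × 493.7 MeV = 83.5 MeV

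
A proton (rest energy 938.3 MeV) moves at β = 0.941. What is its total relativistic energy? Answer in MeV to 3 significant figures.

γ = 1/√(1 − 0.941²) = 2.9550
E = γm₀c² = 2.9550 × 938.3 MeV = 2770 MeV

E ≈ 2770 MeV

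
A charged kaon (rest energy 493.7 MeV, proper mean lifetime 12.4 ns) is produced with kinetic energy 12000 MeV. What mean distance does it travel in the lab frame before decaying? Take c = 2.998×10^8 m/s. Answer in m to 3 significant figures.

d ≈ 94.0 m

γ = 1 + K/(m₀c²) = 1 + 12000/493.7 = 25.306
β = √(1 − 1/γ²) = 0.99922
Dilated lifetime: γτ₀ = 25.306 × 12.4 ns = 313.80 ns
d = βc·γτ₀ = 0.99922 × (2.998×10^8 m/s) × 3.1380×10^-7 s = 94.0 m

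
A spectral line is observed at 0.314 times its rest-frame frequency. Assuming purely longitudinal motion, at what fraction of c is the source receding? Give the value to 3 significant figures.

f_obs/f_src = √((1−β)/(1+β)) = 0.314  ⇒  (1−β)/(1+β) = 0.098596
β = |1 − D²|/(1 + D²) = |1 − 0.098596|/(1 + 0.098596) = 0.821

β ≈ 0.821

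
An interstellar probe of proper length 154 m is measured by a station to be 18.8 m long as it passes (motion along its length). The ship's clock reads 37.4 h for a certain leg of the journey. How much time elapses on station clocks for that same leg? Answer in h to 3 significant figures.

Δt ≈ 306 h

Length contraction ⇒ γ = L₀/L = 154/18.8 = 8.1915
Time dilation: Δt = γτ₀ = 8.1915 × 37.4 h = 306 h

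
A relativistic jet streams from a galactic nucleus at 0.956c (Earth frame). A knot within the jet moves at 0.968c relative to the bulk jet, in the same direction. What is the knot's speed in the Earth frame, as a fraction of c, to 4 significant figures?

u ≈ 0.9993c

Relativistic velocity addition: u = (u' + v)/(1 + u'v/c²)
= (0.968 + 0.956)/(1 + 0.968×0.956) = 1.924/1.92541 = 0.9993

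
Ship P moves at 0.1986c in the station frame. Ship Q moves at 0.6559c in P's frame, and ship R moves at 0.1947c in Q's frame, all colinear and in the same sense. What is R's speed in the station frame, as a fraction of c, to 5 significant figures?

Compose boost 2: (0.6559 + 0.1986)/(1 + 0.6559×0.1986) = 0.85450/1.130262 = 0.7560196
Compose boost 3: (0.1947 + 0.7560196)/(1 + 0.1947×0.7560196) = 0.9507196/1.147197 = 0.82873

u ≈ 0.82873c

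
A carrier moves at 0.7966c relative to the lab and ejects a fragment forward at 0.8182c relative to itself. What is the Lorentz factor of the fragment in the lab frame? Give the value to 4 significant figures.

u_lab = (0.8182 + 0.7966)/(1 + 0.8182×0.7966) = 1.6148/1.651778 = 0.9776131
γ = 1/√(1 − 0.9776131²) = 4.753

γ ≈ 4.753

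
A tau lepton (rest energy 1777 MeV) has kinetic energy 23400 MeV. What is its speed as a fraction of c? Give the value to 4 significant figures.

γ = 1 + K/(m₀c²) = 1 + 23400/1777 = 14.1683
β = √(1 − 1/γ²) = 0.9975

β ≈ 0.9975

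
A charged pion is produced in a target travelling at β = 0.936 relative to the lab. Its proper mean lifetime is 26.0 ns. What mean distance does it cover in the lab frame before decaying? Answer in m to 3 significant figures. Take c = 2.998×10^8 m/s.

γ = 1/√(1 − 0.936²) = 2.8409
Dilated lifetime: Δt = γτ₀ = 2.8409 × 26.0 ns = 73.864 ns
d = vΔt = 0.936c × 73.864 ns = 2.8061×10^8 m/s × 7.3864×10^-8 s = 20.7 m

d ≈ 20.7 m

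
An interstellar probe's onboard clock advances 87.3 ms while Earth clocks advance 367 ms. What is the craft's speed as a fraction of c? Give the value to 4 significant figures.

γ = Δt/τ₀ = 367/87.3 = 4.20389
β = √(1 − 1/γ²) = √(1 − 1/4.20389²) = 0.9713

β ≈ 0.9713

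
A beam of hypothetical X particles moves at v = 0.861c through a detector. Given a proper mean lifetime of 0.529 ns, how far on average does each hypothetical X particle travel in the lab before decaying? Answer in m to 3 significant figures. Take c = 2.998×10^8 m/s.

γ = 1/√(1 − 0.861²) = 1.9662
Dilated lifetime: Δt = γτ₀ = 1.9662 × 0.529 ns = 1.0401 ns
d = vΔt = 0.861c × 1.0401 ns = 2.5813×10^8 m/s × 1.0401×10^-9 s = 0.268 m

d ≈ 0.268 m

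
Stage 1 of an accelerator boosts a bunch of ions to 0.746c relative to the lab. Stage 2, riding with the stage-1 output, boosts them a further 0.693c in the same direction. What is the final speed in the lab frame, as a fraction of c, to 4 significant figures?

u ≈ 0.9486c

Compose boost 2: (0.693 + 0.746)/(1 + 0.693×0.746) = 1.439/1.51698 = 0.9486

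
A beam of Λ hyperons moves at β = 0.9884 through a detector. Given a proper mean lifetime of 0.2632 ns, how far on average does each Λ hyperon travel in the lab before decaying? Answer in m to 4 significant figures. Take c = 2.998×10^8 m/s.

γ = 1/√(1 − 0.9884²) = 6.58444
Dilated lifetime: Δt = γτ₀ = 6.58444 × 0.2632 ns = 1.73303 ns
d = vΔt = 0.9884c × 1.73303 ns = 2.96322×10^8 m/s × 1.73303×10^-9 s = 0.5135 m

d ≈ 0.5135 m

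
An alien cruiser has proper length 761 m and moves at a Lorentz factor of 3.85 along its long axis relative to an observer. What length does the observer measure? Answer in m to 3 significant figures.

L ≈ 198 m

γ = 3.85 (given)
Length contraction: L = L₀/γ = 761/3.85 = 198 m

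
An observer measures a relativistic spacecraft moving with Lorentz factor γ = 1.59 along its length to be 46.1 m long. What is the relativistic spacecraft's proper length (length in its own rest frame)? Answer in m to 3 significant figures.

γ = 1.59 (given)
L₀ = γL = 1.59 × 46.1 = 73.3 m

L₀ ≈ 73.3 m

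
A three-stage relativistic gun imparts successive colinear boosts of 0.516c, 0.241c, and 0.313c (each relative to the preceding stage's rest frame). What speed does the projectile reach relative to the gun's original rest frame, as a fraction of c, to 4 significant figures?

u ≈ 0.8146c

Compose boost 2: (0.241 + 0.516)/(1 + 0.241×0.516) = 0.7570/1.12436 = 0.673274
Compose boost 3: (0.313 + 0.673274)/(1 + 0.313×0.673274) = 0.986274/1.21073 = 0.8146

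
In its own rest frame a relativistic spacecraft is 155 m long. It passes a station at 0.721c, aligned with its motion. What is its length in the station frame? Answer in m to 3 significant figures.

L ≈ 107 m

γ = 1/√(1 − 0.721²) = 1.4431
Length contraction: L = L₀/γ = 155/1.4431 = 107 m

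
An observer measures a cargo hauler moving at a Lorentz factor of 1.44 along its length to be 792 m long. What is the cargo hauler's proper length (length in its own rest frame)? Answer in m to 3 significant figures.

γ = 1.44 (given)
L₀ = γL = 1.44 × 792 = 1140 m

L₀ ≈ 1140 m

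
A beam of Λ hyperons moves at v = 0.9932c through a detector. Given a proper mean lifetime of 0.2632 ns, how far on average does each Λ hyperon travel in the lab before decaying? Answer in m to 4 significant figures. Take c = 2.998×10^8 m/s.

γ = 1/√(1 − 0.9932²) = 8.58954
Dilated lifetime: Δt = γτ₀ = 8.58954 × 0.2632 ns = 2.26077 ns
d = vΔt = 0.9932c × 2.26077 ns = 2.97761×10^8 m/s × 2.26077×10^-9 s = 0.6732 m

d ≈ 0.6732 m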